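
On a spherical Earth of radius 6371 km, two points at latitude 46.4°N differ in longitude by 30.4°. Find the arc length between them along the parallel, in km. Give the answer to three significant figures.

Arc length along a parallel = R cos φ · Δλ (with Δλ in radians).
= 6371 × cos 46.4° × (30.4° × π/180) = 6371 × 0.6896 × 0.5306 ≈ 2330 km.

2330 km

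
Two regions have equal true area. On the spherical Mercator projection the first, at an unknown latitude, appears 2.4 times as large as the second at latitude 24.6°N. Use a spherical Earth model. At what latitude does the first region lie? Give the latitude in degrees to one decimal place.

For equal true areas on Mercator, apparent areas scale as sec²φ, so the ratio is cos²φ₂ / cos²φ₁.
cos²φ₂ / cos²φ₁ = 2.4  ⇒  cos φ₁ = cos 24.6° / √2.4 = 0.9092/1.549 = 0.5869.
φ₁ = arccos(0.5869) ≈ 54.1°.

54.1°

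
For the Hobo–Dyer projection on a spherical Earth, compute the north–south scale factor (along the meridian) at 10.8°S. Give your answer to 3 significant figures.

1.24

The Hobo–Dyer projection is cylindrical equal-area with φ₀ = 37.5°. A cylindrical equal-area projection with standard parallel φ₀ has meridian scale h = cos φ / cos φ₀ and parallel scale k = cos φ₀ / cos φ (so areas are preserved, h·k = 1).
h = cos 10.8° / cos 37.5° = 0.9823/0.7934 = 1.238.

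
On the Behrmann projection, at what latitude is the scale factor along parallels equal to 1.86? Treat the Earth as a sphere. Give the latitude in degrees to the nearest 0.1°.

Behrmann is a cylindrical equal-area projection with standard parallels at ±30°. Cylindrical equal-area (φ₀ = 30°): h = cos φ / cos 30° along meridians, k = cos 30° / cos φ along parallels; h·k = 1.
k = cos φ₀ / cos φ = 1.86  ⇒  cos φ = cos 30° / 1.86 = 0.4656.
φ = arccos(0.4656) ≈ 62.3°.

62.3°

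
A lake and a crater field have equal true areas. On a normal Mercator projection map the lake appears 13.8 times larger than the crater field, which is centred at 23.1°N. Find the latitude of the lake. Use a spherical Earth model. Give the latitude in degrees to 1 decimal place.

For equal true areas on Mercator, apparent areas scale as sec²φ, so the ratio is cos²φ₂ / cos²φ₁.
cos²φ₂ / cos²φ₁ = 13.8  ⇒  cos φ₁ = cos 23.1° / √13.8 = 0.9198/3.715 = 0.2476.
φ₁ = arccos(0.2476) ≈ 75.7°.

75.7°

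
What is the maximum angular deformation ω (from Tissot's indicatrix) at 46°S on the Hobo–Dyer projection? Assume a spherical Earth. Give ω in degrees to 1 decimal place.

15.2°

The Hobo–Dyer projection is cylindrical equal-area with φ₀ = 37.5°. A cylindrical equal-area projection with standard parallel φ₀ has meridian scale h = cos φ / cos φ₀ and parallel scale k = cos φ₀ / cos φ (so areas are preserved, h·k = 1).
At 46°: h = 0.8756, k = 1.142; principal scales a = 1.142, b = 0.8756.
sin(ω/2) = (a − b)/(a + b) = 0.2665/2.018 = 0.1321, so ω = 2 arcsin(0.1321) ≈ 15.2°.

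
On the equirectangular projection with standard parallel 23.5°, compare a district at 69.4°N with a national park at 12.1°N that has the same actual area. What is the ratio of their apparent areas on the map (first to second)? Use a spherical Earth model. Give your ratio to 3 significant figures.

With standard parallel φ₀ = 23.5°, the equirectangular projection gives x = Rλ cos φ₀, y = Rφ, so h = 1 and k = cos 23.5° / cos φ.
Areal scale at 69.4°: h·k = 1.000 × 2.606 = 2.606.
Areal scale at 12.1°: h·k = 1.000 × 0.9379 = 0.9379.
Ratio = 2.606/0.9379 ≈ 2.78.

2.78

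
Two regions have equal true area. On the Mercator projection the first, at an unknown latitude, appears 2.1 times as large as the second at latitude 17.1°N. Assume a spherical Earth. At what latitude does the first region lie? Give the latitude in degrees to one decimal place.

48.7°

Mercator areal scale is sec²φ, so apparent-area ratio = sec²φ₁ / sec²φ₂ = cos²φ₂ / cos²φ₁.
cos²φ₂ / cos²φ₁ = 2.1  ⇒  cos φ₁ = cos 17.1° / √2.1 = 0.9558/1.449 = 0.6596.
φ₁ = arccos(0.6596) ≈ 48.7°.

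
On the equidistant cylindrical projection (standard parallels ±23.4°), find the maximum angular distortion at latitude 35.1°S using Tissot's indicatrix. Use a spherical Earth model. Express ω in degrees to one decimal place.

The equidistant cylindrical projection with φ₀ = 23.4° has h = 1 (meridians true) and k = cos φ₀ / cos φ along parallels.
At 35.1°: h = 1.000, k = 1.122; principal scales a = 1.122, b = 1.000.
sin(ω/2) = (a − b)/(a + b) = 0.1217/2.122 = 0.05738, so ω = 2 arcsin(0.05738) ≈ 6.6°.

6.6°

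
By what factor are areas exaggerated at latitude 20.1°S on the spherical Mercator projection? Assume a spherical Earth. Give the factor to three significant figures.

The Mercator projection is conformal; its linear scale factor is the same in every direction and equals sec φ = 1/cos φ.
Areal scale = k² = sec²φ = 1/cos²(20.1°) = 1/0.9391² = 1.134.

1.13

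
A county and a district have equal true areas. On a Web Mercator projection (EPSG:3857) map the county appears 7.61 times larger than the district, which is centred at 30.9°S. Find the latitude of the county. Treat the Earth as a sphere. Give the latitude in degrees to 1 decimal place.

71.9°

On Mercator, (apparent₁)/(apparent₂) = sec²φ₁ / sec²φ₂ when true areas are equal.
cos²φ₂ / cos²φ₁ = 7.61  ⇒  cos φ₁ = cos 30.9° / √7.61 = 0.8581/2.759 = 0.3110.
φ₁ = arccos(0.3110) ≈ 71.9°.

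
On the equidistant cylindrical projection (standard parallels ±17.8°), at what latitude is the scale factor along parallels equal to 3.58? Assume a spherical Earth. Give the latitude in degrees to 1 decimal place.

In the equirectangular projection with standard parallel φ₀ = 17.8° (x = Rλ cos φ₀, y = Rφ), meridians are true-scale (h = 1) and the parallel scale is k = cos φ₀ / cos φ.
k = cos φ₀ / cos φ = 3.58  ⇒  cos φ = cos 17.8° / 3.58 = 0.2660.
φ = arccos(0.2660) ≈ 74.6°.

74.6°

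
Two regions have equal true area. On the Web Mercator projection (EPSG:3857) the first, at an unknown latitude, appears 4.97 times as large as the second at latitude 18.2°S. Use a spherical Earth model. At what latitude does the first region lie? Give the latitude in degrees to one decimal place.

On Mercator, (apparent₁)/(apparent₂) = sec²φ₁ / sec²φ₂ when true areas are equal.
cos²φ₂ / cos²φ₁ = 4.97  ⇒  cos φ₁ = cos 18.2° / √4.97 = 0.9500/2.229 = 0.4261.
φ₁ = arccos(0.4261) ≈ 64.8°.

64.8°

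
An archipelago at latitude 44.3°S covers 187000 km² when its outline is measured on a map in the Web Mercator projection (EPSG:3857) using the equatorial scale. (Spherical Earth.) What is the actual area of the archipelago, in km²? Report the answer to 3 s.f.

The Mercator projection is conformal; its linear scale factor is the same in every direction and equals sec φ = 1/cos φ.
Areal scale = k² = sec²φ = 1/cos²(44.3°) = 1/0.7157² = 1.952.
True area = apparent / (areal scale) = 187000 / 1.952 ≈ 95800 km².

95800 km²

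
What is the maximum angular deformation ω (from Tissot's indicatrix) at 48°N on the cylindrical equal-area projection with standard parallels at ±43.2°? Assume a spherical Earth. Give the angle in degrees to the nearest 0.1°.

9.8°

Cylindrical equal-area (φ₀ = 43.2°): h = cos φ / cos 43.2° along meridians, k = cos 43.2° / cos φ along parallels; h·k = 1.
At 48°: h = 0.9179, k = 1.089; principal scales a = 1.089, b = 0.9179.
sin(ω/2) = (a − b)/(a + b) = 0.1715/2.007 = 0.08544, so ω = 2 arcsin(0.08544) ≈ 9.8°.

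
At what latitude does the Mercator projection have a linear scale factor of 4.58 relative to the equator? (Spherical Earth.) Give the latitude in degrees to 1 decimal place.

77.4°

Mercator scale is k = sec φ = 1/cos φ.
1/cos φ = 4.58  ⇒  cos φ = 0.2183  ⇒  φ = arccos(0.2183) ≈ 77.4°.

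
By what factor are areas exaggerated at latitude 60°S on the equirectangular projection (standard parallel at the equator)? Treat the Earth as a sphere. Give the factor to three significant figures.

2.00

In the plate carrée (x = Rλ, y = Rφ), meridians are true-scale (h = 1) and parallels are stretched by k = sec φ.
Areal scale = h·k = 1 × sec φ; at 60°, h = 1.000, k = 2.000, so h·k = 2.000.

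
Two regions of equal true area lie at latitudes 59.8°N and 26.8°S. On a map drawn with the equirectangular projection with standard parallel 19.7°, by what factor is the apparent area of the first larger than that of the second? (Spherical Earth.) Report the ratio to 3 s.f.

1.77

In the equirectangular projection with standard parallel φ₀ = 19.7° (x = Rλ cos φ₀, y = Rφ), meridians are true-scale (h = 1) and the parallel scale is k = cos φ₀ / cos φ.
Areal scale at 59.8°: h·k = 1.000 × 1.872 = 1.872.
Areal scale at 26.8°: h·k = 1.000 × 1.055 = 1.055.
Ratio = 1.872/1.055 ≈ 1.77.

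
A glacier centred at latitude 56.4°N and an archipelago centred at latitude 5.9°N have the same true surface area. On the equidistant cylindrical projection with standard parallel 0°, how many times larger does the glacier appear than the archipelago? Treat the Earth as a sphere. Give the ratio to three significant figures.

1.80

In the plate carrée (x = Rλ, y = Rφ), meridians are true-scale (h = 1) and parallels are stretched by k = sec φ.
Areal scale at 56.4°: h·k = 1.000 × 1.807 = 1.807.
Areal scale at 5.9°: h·k = 1.000 × 1.005 = 1.005.
Ratio = 1.807/1.005 ≈ 1.80.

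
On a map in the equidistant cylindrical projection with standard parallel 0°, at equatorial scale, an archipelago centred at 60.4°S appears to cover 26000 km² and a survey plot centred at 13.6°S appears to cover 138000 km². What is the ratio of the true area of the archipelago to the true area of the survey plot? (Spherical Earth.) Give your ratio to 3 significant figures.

0.0957

Plate carrée has h = 1 and k = sec φ, giving areal scale sec φ; true area = (apparent area) · cos φ.
True area of archipelago: 26000 × cos(60.4°) = 26000 × 0.4939 = 12840 km².
True area of survey plot: 138000 × cos(13.6°) = 138000 × 0.9720 = 134100 km².
Ratio = 12840 / 134100 ≈ 0.0957.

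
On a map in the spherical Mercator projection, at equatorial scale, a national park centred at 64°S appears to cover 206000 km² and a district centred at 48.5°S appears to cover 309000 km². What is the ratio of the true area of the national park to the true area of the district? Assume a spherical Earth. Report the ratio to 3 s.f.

Mercator's areal exaggeration is sec²φ; hence true area = (apparent area) · cos²φ.
True area of national park: 206000 × cos²(64°) = 206000 × 0.1922 = 39590 km².
True area of district: 309000 × cos²(48.5°) = 309000 × 0.4391 = 135700 km².
Ratio = 39590 / 135700 ≈ 0.292.

0.292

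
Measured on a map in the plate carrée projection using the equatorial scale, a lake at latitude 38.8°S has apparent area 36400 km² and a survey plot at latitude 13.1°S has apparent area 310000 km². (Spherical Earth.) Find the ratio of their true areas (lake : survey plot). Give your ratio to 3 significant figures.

On the plate carrée, areal scale = h·k = 1 × sec φ, so true area = apparent × cos φ.
True area of lake: 36400 × cos(38.8°) = 36400 × 0.7793 = 28370 km².
True area of survey plot: 310000 × cos(13.1°) = 310000 × 0.9740 = 301900 km².
Ratio = 28370 / 301900 ≈ 0.0940.

0.0940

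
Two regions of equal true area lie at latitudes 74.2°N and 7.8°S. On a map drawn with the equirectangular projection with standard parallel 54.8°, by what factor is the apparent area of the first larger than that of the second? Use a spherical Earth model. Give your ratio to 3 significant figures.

3.64

The equidistant cylindrical projection with φ₀ = 54.8° has h = 1 (meridians true) and k = cos φ₀ / cos φ along parallels.
Areal scale at 74.2°: h·k = 1.000 × 2.117 = 2.117.
Areal scale at 7.8°: h·k = 1.000 × 0.5818 = 0.5818.
Ratio = 2.117/0.5818 ≈ 3.64.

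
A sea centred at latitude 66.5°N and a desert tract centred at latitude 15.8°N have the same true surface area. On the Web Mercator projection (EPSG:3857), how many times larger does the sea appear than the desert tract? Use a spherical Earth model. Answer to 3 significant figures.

Mercator is conformal with k = sec φ, so areal scale = k² = sec²φ.
At 66.5°: sec²(66.5°) = 1/0.3987² = 6.289.
At 15.8°: sec²(15.8°) = 1/0.9622² = 1.080.
Ratio = 6.289/1.080 = cos²(15.8°)/cos²(66.5°) ≈ 5.82.

5.82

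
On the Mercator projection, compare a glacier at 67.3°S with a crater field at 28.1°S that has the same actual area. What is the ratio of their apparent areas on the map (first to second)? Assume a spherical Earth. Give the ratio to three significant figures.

Mercator is conformal with k = sec φ, so areal scale = k² = sec²φ.
At 67.3°: sec²(67.3°) = 1/0.3859² = 6.715.
At 28.1°: sec²(28.1°) = 1/0.8821² = 1.285.
Ratio = 6.715/1.285 = cos²(28.1°)/cos²(67.3°) ≈ 5.23.

5.23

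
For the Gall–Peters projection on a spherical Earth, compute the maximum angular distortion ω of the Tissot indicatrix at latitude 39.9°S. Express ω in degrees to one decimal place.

9.3°

The Gall–Peters projection is cylindrical equal-area with φ₀ = 45°. A cylindrical equal-area projection with standard parallel φ₀ has meridian scale h = cos φ / cos φ₀ and parallel scale k = cos φ₀ / cos φ (so areas are preserved, h·k = 1).
At 39.9°: h = 1.085, k = 0.9217; principal scales a = 1.085, b = 0.9217.
sin(ω/2) = (a − b)/(a + b) = 0.1632/2.007 = 0.08134, so ω = 2 arcsin(0.08134) ≈ 9.3°.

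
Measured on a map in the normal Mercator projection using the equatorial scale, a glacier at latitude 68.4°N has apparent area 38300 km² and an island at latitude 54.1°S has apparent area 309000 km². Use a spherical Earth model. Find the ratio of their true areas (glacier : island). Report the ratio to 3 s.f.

0.0489

Since Mercator area scale is 1/cos²φ, the true area equals the apparent area multiplied by cos²φ.
True area of glacier: 38300 × cos²(68.4°) = 38300 × 0.1355 = 5190 km².
True area of island: 309000 × cos²(54.1°) = 309000 × 0.3438 = 106200 km².
Ratio = 5190 / 106200 ≈ 0.0489.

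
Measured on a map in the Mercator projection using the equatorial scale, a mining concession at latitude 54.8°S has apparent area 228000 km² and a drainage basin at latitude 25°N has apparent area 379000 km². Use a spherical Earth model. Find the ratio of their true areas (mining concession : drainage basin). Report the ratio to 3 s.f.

Since Mercator area scale is 1/cos²φ, the true area equals the apparent area multiplied by cos²φ.
True area of mining concession: 228000 × cos²(54.8°) = 228000 × 0.3323 = 75760 km².
True area of drainage basin: 379000 × cos²(25°) = 379000 × 0.8214 = 311300 km².
Ratio = 75760 / 311300 ≈ 0.243.

0.243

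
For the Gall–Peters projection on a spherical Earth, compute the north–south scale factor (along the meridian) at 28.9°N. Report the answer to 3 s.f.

The Gall–Peters projection is cylindrical equal-area with φ₀ = 45°. Cylindrical equal-area (φ₀ = 45°): h = cos φ / cos 45° along meridians, k = cos 45° / cos φ along parallels; h·k = 1.
h = cos 28.9° / cos 45° = 0.8755/0.7071 = 1.238.

1.24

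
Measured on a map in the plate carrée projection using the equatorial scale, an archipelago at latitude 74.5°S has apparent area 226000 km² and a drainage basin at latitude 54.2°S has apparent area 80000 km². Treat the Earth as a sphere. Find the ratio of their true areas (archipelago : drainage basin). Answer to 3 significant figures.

1.29

On the plate carrée, areal scale = h·k = 1 × sec φ, so true area = apparent × cos φ.
True area of archipelago: 226000 × cos(74.5°) = 226000 × 0.2672 = 60400 km².
True area of drainage basin: 80000 × cos(54.2°) = 80000 × 0.5850 = 46800 km².
Ratio = 60400 / 46800 ≈ 1.29.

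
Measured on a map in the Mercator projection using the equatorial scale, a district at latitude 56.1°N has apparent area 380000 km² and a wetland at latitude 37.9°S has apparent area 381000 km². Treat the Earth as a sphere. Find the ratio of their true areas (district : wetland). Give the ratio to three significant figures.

0.498

Since Mercator area scale is 1/cos²φ, the true area equals the apparent area multiplied by cos²φ.
True area of district: 380000 × cos²(56.1°) = 380000 × 0.3111 = 118200 km².
True area of wetland: 381000 × cos²(37.9°) = 381000 × 0.6227 = 237200 km².
Ratio = 118200 / 237200 ≈ 0.498.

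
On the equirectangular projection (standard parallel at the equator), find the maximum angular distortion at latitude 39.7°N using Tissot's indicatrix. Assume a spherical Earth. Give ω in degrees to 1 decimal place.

15.0°

Plate carrée maps x = Rλ, y = Rφ. The meridian scale is h = 1 and the parallel scale is k = 1/cos φ = sec φ.
At 39.7°: h = 1.000, k = 1.300; principal scales a = 1.300, b = 1.000.
sin(ω/2) = (a − b)/(a + b) = 0.2997/2.300 = 0.1303, so ω = 2 arcsin(0.1303) ≈ 15.0°.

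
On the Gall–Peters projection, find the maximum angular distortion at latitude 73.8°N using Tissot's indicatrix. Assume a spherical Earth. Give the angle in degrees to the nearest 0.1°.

The Gall–Peters projection is cylindrical equal-area with φ₀ = 45°. Cylindrical equal-area (φ₀ = 45°): h = cos φ / cos 45° along meridians, k = cos 45° / cos φ along parallels; h·k = 1.
At 73.8°: h = 0.3946, k = 2.535; principal scales a = 2.535, b = 0.3946.
sin(ω/2) = (a − b)/(a + b) = 2.140/2.929 = 0.7306, so ω = 2 arcsin(0.7306) ≈ 93.9°.

93.9°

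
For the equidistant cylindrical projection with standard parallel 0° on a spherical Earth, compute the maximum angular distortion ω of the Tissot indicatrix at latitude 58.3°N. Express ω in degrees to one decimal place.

In the plate carrée (x = Rλ, y = Rφ), meridians are true-scale (h = 1) and parallels are stretched by k = sec φ.
At 58.3°: h = 1.000, k = 1.903; principal scales a = 1.903, b = 1.000.
sin(ω/2) = (a − b)/(a + b) = 0.9031/2.903 = 0.3111, so ω = 2 arcsin(0.3111) ≈ 36.2°.

36.2°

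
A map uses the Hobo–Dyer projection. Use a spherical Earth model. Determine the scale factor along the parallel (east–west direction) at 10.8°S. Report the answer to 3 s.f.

The Hobo–Dyer projection is cylindrical equal-area with φ₀ = 37.5°. A cylindrical equal-area projection with standard parallel φ₀ has meridian scale h = cos φ / cos φ₀ and parallel scale k = cos φ₀ / cos φ (so areas are preserved, h·k = 1).
k = cos 37.5° / cos 10.8° = 0.7934/0.9823 = 0.8077.

0.808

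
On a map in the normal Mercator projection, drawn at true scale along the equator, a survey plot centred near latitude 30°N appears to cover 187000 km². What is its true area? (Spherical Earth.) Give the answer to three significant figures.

For Mercator, h = k = sec φ (a conformal cylindrical projection has a single point scale, 1/cos φ).
Areal scale = k² = sec²φ = 1/cos²(30°) = 1/0.8660² = 1.333.
True area = apparent / (areal scale) = 187000 / 1.333 ≈ 140000 km².

140000 km²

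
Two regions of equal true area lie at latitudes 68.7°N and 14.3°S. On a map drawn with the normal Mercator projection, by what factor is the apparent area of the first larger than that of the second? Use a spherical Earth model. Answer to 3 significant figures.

7.12

On Mercator, area is exaggerated by sec²φ = 1/cos²φ.
At 68.7°: sec²(68.7°) = 1/0.3633² = 7.579.
At 14.3°: sec²(14.3°) = 1/0.9690² = 1.065.
Ratio = 7.579/1.065 = cos²(14.3°)/cos²(68.7°) ≈ 7.12.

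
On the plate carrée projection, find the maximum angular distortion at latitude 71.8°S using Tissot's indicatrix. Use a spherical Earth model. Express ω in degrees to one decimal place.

For the equirectangular projection with φ₀ = 0 (plate carrée), h = 1 along meridians and k = sec φ along parallels.
At 71.8°: h = 1.000, k = 3.202; principal scales a = 3.202, b = 1.000.
sin(ω/2) = (a − b)/(a + b) = 2.202/4.202 = 0.5240, so ω = 2 arcsin(0.5240) ≈ 63.2°.

63.2°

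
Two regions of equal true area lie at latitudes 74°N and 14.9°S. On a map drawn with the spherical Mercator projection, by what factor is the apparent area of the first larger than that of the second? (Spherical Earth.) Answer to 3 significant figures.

Mercator is conformal with k = sec φ, so areal scale = k² = sec²φ.
At 74°: sec²(74°) = 1/0.2756² = 13.16.
At 14.9°: sec²(14.9°) = 1/0.9664² = 1.071.
Ratio = 13.16/1.071 = cos²(14.9°)/cos²(74°) ≈ 12.3.

12.3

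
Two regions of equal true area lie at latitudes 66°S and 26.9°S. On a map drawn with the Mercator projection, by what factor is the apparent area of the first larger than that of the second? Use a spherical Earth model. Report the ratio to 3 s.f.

4.81

On Mercator, area is exaggerated by sec²φ = 1/cos²φ.
At 66°: sec²(66°) = 1/0.4067² = 6.045.
At 26.9°: sec²(26.9°) = 1/0.8918² = 1.257.
Ratio = 6.045/1.257 = cos²(26.9°)/cos²(66°) ≈ 4.81.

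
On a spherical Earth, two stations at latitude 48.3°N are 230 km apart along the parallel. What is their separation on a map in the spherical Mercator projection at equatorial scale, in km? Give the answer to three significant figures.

The Mercator projection is conformal; its linear scale factor is the same in every direction and equals sec φ = 1/cos φ.
Along the parallel, k = sec 48.3° = 1/0.6652 = 1.503.
Map distance = 230 × 1.503 ≈ 346 km.

346 km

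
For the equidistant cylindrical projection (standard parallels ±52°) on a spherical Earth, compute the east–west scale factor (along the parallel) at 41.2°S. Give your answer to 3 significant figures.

0.818

In the equirectangular projection with standard parallel φ₀ = 52° (x = Rλ cos φ₀, y = Rφ), meridians are true-scale (h = 1) and the parallel scale is k = cos φ₀ / cos φ.
k = cos 52° / cos 41.2° = 0.6157/0.7524 = 0.8182.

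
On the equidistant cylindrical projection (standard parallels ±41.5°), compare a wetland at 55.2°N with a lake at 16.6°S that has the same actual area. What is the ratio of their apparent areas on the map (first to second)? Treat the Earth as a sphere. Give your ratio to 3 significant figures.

With standard parallel φ₀ = 41.5°, the equirectangular projection gives x = Rλ cos φ₀, y = Rφ, so h = 1 and k = cos 41.5° / cos φ.
Areal scale at 55.2°: h·k = 1.000 × 1.312 = 1.312.
Areal scale at 16.6°: h·k = 1.000 × 0.7815 = 0.7815.
Ratio = 1.312/0.7815 ≈ 1.68.

1.68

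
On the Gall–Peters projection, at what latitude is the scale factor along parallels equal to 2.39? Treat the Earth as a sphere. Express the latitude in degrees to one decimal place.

Gall–Peters is a cylindrical equal-area projection with standard parallels at ±45°. A cylindrical equal-area projection with standard parallel φ₀ has meridian scale h = cos φ / cos φ₀ and parallel scale k = cos φ₀ / cos φ (so areas are preserved, h·k = 1).
k = cos φ₀ / cos φ = 2.39  ⇒  cos φ = cos 45° / 2.39 = 0.2959.
φ = arccos(0.2959) ≈ 72.8°.

72.8°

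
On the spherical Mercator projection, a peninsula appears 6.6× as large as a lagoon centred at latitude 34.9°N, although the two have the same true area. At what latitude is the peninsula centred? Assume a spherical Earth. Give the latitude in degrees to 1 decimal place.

Mercator areal scale is sec²φ, so apparent-area ratio = sec²φ₁ / sec²φ₂ = cos²φ₂ / cos²φ₁.
cos²φ₂ / cos²φ₁ = 6.6  ⇒  cos φ₁ = cos 34.9° / √6.6 = 0.8202/2.569 = 0.3192.
φ₁ = arccos(0.3192) ≈ 71.4°.

71.4°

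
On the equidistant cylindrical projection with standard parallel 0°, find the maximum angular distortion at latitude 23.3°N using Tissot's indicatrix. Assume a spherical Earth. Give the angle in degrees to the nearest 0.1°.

4.9°

For the equirectangular projection with φ₀ = 0 (plate carrée), h = 1 along meridians and k = sec φ along parallels.
At 23.3°: h = 1.000, k = 1.089; principal scales a = 1.089, b = 1.000.
sin(ω/2) = (a − b)/(a + b) = 0.08880/2.089 = 0.04251, so ω = 2 arcsin(0.04251) ≈ 4.9°.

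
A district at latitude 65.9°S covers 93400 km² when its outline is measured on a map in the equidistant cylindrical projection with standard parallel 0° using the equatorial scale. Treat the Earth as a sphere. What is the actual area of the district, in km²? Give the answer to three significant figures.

38100 km²

For the equirectangular projection with φ₀ = 0 (plate carrée), h = 1 along meridians and k = sec φ along parallels.
Areal scale = h·k = 1 × sec φ; at 65.9°, h = 1.000, k = 2.449, so h·k = 2.449.
True area = apparent / (areal scale) = 93400 / 2.449 ≈ 38100 km².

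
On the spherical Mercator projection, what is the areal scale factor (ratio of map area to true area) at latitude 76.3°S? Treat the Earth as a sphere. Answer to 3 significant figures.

Mercator is conformal, so the point scale is isotropic: h = k = sec φ = 1/cos φ.
Areal scale = k² = sec²φ = 1/cos²(76.3°) = 1/0.2368² = 17.83.

17.8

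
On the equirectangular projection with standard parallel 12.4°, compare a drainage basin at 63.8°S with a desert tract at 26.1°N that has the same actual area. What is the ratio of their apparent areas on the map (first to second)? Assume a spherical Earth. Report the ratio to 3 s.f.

The equidistant cylindrical projection with φ₀ = 12.4° has h = 1 (meridians true) and k = cos φ₀ / cos φ along parallels.
Areal scale at 63.8°: h·k = 1.000 × 2.212 = 2.212.
Areal scale at 26.1°: h·k = 1.000 × 1.088 = 1.088.
Ratio = 2.212/1.088 ≈ 2.03.

2.03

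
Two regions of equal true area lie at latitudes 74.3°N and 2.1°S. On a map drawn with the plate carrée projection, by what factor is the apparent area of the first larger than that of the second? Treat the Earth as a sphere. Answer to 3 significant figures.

In the plate carrée (x = Rλ, y = Rφ), meridians are true-scale (h = 1) and parallels are stretched by k = sec φ.
Areal scale at 74.3°: h·k = 1.000 × 3.695 = 3.695.
Areal scale at 2.1°: h·k = 1.000 × 1.001 = 1.001.
Ratio = 3.695/1.001 ≈ 3.69.

3.69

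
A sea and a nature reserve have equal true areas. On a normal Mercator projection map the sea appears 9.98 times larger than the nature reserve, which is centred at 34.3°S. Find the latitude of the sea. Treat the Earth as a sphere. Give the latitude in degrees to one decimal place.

On Mercator, (apparent₁)/(apparent₂) = sec²φ₁ / sec²φ₂ when true areas are equal.
cos²φ₂ / cos²φ₁ = 9.98  ⇒  cos φ₁ = cos 34.3° / √9.98 = 0.8261/3.159 = 0.2615.
φ₁ = arccos(0.2615) ≈ 74.8°.

74.8°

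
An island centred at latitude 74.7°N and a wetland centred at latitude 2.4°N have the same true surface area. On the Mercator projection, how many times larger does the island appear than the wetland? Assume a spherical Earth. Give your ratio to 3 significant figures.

14.3

Mercator areal scale is sec²φ.
At 74.7°: sec²(74.7°) = 1/0.2639² = 14.36.
At 2.4°: sec²(2.4°) = 1/0.9991² = 1.002.
Ratio = 14.36/1.002 = cos²(2.4°)/cos²(74.7°) ≈ 14.3.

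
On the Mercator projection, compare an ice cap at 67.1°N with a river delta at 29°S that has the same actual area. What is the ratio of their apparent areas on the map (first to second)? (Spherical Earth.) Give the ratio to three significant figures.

5.05

Mercator is conformal with k = sec φ, so areal scale = k² = sec²φ.
At 67.1°: sec²(67.1°) = 1/0.3891² = 6.604.
At 29°: sec²(29°) = 1/0.8746² = 1.307.
Ratio = 6.604/1.307 = cos²(29°)/cos²(67.1°) ≈ 5.05.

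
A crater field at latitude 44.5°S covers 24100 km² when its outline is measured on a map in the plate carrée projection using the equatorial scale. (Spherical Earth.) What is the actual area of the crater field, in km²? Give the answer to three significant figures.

Plate carrée maps x = Rλ, y = Rφ. The meridian scale is h = 1 and the parallel scale is k = 1/cos φ = sec φ.
Areal scale = h·k = 1 × sec φ; at 44.5°, h = 1.000, k = 1.402, so h·k = 1.402.
True area = apparent / (areal scale) = 24100 / 1.402 ≈ 17200 km².

17200 km²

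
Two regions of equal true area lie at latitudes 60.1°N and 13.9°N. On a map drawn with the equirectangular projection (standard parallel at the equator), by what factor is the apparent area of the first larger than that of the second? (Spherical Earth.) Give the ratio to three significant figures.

1.95

In the plate carrée (x = Rλ, y = Rφ), meridians are true-scale (h = 1) and parallels are stretched by k = sec φ.
Areal scale at 60.1°: h·k = 1.000 × 2.006 = 2.006.
Areal scale at 13.9°: h·k = 1.000 × 1.030 = 1.030.
Ratio = 2.006/1.030 ≈ 1.95.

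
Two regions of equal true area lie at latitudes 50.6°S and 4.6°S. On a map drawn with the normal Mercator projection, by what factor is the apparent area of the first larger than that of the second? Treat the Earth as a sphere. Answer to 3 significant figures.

Mercator is conformal with k = sec φ, so areal scale = k² = sec²φ.
At 50.6°: sec²(50.6°) = 1/0.6347² = 2.482.
At 4.6°: sec²(4.6°) = 1/0.9968² = 1.006.
Ratio = 2.482/1.006 = cos²(4.6°)/cos²(50.6°) ≈ 2.47.

2.47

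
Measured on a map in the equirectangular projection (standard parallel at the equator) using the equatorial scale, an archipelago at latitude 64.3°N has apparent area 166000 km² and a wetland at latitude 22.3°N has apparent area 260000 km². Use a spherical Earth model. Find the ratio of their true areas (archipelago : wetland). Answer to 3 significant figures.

On the plate carrée, areal scale = h·k = 1 × sec φ, so true area = apparent × cos φ.
True area of archipelago: 166000 × cos(64.3°) = 166000 × 0.4337 = 71990 km².
True area of wetland: 260000 × cos(22.3°) = 260000 × 0.9252 = 240600 km².
Ratio = 71990 / 240600 ≈ 0.299.

0.299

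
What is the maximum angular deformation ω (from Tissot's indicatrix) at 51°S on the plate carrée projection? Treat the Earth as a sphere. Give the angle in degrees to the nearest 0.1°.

For the equirectangular projection with φ₀ = 0 (plate carrée), h = 1 along meridians and k = sec φ along parallels.
At 51°: h = 1.000, k = 1.589; principal scales a = 1.589, b = 1.000.
sin(ω/2) = (a − b)/(a + b) = 0.5890/2.589 = 0.2275, so ω = 2 arcsin(0.2275) ≈ 26.3°.

26.3°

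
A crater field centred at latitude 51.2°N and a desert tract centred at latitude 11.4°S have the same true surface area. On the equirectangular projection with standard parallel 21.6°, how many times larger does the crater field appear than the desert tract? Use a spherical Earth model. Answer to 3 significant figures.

In the equirectangular projection with standard parallel φ₀ = 21.6° (x = Rλ cos φ₀, y = Rφ), meridians are true-scale (h = 1) and the parallel scale is k = cos φ₀ / cos φ.
Areal scale at 51.2°: h·k = 1.000 × 1.484 = 1.484.
Areal scale at 11.4°: h·k = 1.000 × 0.9485 = 0.9485.
Ratio = 1.484/0.9485 ≈ 1.56.

1.56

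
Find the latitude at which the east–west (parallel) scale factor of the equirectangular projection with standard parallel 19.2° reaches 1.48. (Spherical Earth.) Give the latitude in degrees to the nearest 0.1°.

With standard parallel φ₀ = 19.2°, the equirectangular projection gives x = Rλ cos φ₀, y = Rφ, so h = 1 and k = cos 19.2° / cos φ.
k = cos φ₀ / cos φ = 1.48  ⇒  cos φ = cos 19.2° / 1.48 = 0.6381.
φ = arccos(0.6381) ≈ 50.4°.

50.4°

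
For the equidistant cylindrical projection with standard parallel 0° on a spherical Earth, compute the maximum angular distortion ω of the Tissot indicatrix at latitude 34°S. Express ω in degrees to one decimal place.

In the plate carrée (x = Rλ, y = Rφ), meridians are true-scale (h = 1) and parallels are stretched by k = sec φ.
At 34°: h = 1.000, k = 1.206; principal scales a = 1.206, b = 1.000.
sin(ω/2) = (a − b)/(a + b) = 0.2062/2.206 = 0.09347, so ω = 2 arcsin(0.09347) ≈ 10.7°.

10.7°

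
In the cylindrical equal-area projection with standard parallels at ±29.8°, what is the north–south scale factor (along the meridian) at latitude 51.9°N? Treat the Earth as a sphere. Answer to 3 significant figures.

0.711

For cylindrical equal-area with standard parallel φ₀, h = cos φ / cos φ₀ and k = cos φ₀ / cos φ, so h·k = 1.
h = cos 51.9° / cos 29.8° = 0.6170/0.8678 = 0.7111.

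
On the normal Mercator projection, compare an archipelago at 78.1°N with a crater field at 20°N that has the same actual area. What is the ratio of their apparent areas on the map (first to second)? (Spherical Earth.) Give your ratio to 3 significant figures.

Mercator areal scale is sec²φ.
At 78.1°: sec²(78.1°) = 1/0.2062² = 23.52.
At 20°: sec²(20°) = 1/0.9397² = 1.132.
Ratio = 23.52/1.132 = cos²(20°)/cos²(78.1°) ≈ 20.8.

20.8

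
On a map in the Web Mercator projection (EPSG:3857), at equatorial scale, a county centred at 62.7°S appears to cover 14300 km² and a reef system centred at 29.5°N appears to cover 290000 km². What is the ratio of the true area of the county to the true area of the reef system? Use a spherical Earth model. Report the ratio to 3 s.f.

0.0137

On Mercator the areal scale is sec²φ, so true area = apparent × cos²φ.
True area of county: 14300 × cos²(62.7°) = 14300 × 0.2104 = 3008 km².
True area of reef system: 290000 × cos²(29.5°) = 290000 × 0.7575 = 219700 km².
Ratio = 3008 / 219700 ≈ 0.0137.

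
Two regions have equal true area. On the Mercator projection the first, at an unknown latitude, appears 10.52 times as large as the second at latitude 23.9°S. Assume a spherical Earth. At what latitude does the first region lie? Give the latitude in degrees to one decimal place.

On Mercator, (apparent₁)/(apparent₂) = sec²φ₁ / sec²φ₂ when true areas are equal.
cos²φ₂ / cos²φ₁ = 10.52  ⇒  cos φ₁ = cos 23.9° / √10.52 = 0.9143/3.243 = 0.2819.
φ₁ = arccos(0.2819) ≈ 73.6°.

73.6°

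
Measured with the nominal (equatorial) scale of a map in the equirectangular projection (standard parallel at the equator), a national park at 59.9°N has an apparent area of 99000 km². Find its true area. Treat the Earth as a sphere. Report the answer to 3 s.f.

For the equirectangular projection with φ₀ = 0 (plate carrée), h = 1 along meridians and k = sec φ along parallels.
Areal scale = h·k = 1 × sec φ; at 59.9°, h = 1.000, k = 1.994, so h·k = 1.994.
True area = apparent / (areal scale) = 99000 / 1.994 ≈ 49600 km².

49600 km²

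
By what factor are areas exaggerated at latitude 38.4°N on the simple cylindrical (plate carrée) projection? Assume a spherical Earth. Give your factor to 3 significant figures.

Plate carrée maps x = Rλ, y = Rφ. The meridian scale is h = 1 and the parallel scale is k = 1/cos φ = sec φ.
Areal scale = h·k = 1 × sec φ; at 38.4°, h = 1.000, k = 1.276, so h·k = 1.276.

1.28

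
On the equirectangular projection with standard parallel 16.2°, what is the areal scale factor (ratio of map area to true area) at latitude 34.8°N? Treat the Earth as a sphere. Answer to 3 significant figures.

With standard parallel φ₀ = 16.2°, the equirectangular projection gives x = Rλ cos φ₀, y = Rφ, so h = 1 and k = cos 16.2° / cos φ.
Areal scale = h·k = 1 × cos φ₀ / cos φ; at 34.8°, h = 1.000, k = 1.169, so h·k = 1.169.

1.17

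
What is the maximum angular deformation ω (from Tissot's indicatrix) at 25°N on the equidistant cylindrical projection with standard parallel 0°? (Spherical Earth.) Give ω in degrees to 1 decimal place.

5.6°

Plate carrée maps x = Rλ, y = Rφ. The meridian scale is h = 1 and the parallel scale is k = 1/cos φ = sec φ.
At 25°: h = 1.000, k = 1.103; principal scales a = 1.103, b = 1.000.
sin(ω/2) = (a − b)/(a + b) = 0.1034/2.103 = 0.04915, so ω = 2 arcsin(0.04915) ≈ 5.6°.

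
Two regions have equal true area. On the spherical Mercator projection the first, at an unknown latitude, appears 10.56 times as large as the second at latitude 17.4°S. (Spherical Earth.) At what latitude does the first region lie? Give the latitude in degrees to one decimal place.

On Mercator, (apparent₁)/(apparent₂) = sec²φ₁ / sec²φ₂ when true areas are equal.
cos²φ₂ / cos²φ₁ = 10.56  ⇒  cos φ₁ = cos 17.4° / √10.56 = 0.9542/3.250 = 0.2936.
φ₁ = arccos(0.2936) ≈ 72.9°.

72.9°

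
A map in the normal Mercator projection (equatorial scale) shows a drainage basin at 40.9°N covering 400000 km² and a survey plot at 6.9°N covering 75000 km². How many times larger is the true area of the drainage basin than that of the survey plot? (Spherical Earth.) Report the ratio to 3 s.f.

3.09

Since Mercator area scale is 1/cos²φ, the true area equals the apparent area multiplied by cos²φ.
True area of drainage basin: 400000 × cos²(40.9°) = 400000 × 0.5713 = 228500 km².
True area of survey plot: 75000 × cos²(6.9°) = 75000 × 0.9856 = 73920 km².
Ratio = 228500 / 73920 ≈ 3.09.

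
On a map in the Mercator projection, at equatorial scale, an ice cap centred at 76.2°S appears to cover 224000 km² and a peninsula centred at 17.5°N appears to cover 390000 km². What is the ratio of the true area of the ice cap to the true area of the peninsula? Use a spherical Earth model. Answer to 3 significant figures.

0.0359

Since Mercator area scale is 1/cos²φ, the true area equals the apparent area multiplied by cos²φ.
True area of ice cap: 224000 × cos²(76.2°) = 224000 × 0.05690 = 12750 km².
True area of peninsula: 390000 × cos²(17.5°) = 390000 × 0.9096 = 354700 km².
Ratio = 12750 / 354700 ≈ 0.0359.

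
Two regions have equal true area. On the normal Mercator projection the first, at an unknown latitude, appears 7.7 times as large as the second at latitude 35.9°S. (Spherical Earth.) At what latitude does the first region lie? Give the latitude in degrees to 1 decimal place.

On Mercator, (apparent₁)/(apparent₂) = sec²φ₁ / sec²φ₂ when true areas are equal.
cos²φ₂ / cos²φ₁ = 7.7  ⇒  cos φ₁ = cos 35.9° / √7.7 = 0.8100/2.775 = 0.2919.
φ₁ = arccos(0.2919) ≈ 73.0°.

73.0°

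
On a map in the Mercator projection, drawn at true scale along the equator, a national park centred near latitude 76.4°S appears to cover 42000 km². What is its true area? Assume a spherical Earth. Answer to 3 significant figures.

2320 km²

The Mercator projection is conformal; its linear scale factor is the same in every direction and equals sec φ = 1/cos φ.
Areal scale = k² = sec²φ = 1/cos²(76.4°) = 1/0.2351² = 18.09.
True area = apparent / (areal scale) = 42000 / 18.09 ≈ 2320 km².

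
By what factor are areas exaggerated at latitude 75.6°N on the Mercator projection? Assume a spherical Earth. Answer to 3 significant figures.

16.2

For Mercator, h = k = sec φ (a conformal cylindrical projection has a single point scale, 1/cos φ).
Areal scale = k² = sec²φ = 1/cos²(75.6°) = 1/0.2487² = 16.17.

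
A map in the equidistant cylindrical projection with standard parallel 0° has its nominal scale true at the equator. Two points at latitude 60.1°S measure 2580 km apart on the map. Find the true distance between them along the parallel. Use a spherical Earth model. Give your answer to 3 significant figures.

In the plate carrée (x = Rλ, y = Rφ), meridians are true-scale (h = 1) and parallels are stretched by k = sec φ.
Along the parallel at 60.1°, map distances are exaggerated by k = sec 60.1° = 2.006.
True distance = 2580 / 2.006 = 2580 × cos 60.1° ≈ 1290 km.

1290 km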